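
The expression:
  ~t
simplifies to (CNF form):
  ~t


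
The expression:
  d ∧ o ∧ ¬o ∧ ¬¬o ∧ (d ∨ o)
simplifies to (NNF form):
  False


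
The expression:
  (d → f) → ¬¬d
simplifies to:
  d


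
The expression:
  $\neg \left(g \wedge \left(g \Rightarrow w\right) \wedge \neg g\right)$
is always true.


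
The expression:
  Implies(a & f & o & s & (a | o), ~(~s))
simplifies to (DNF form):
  True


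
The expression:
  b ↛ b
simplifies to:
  False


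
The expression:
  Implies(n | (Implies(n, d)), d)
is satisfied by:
  {d: True}


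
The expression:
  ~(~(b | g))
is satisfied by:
  {b: True, g: True}
  {b: True, g: False}
  {g: True, b: False}


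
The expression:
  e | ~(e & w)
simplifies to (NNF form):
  True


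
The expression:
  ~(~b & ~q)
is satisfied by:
  {b: True, q: True}
  {b: True, q: False}
  {q: True, b: False}


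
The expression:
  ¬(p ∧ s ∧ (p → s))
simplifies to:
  ¬p ∨ ¬s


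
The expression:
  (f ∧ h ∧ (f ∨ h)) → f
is always true.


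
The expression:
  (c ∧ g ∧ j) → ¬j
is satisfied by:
  {g: False, c: False, j: False}
  {j: True, g: False, c: False}
  {c: True, g: False, j: False}
  {j: True, c: True, g: False}
  {g: True, j: False, c: False}
  {j: True, g: True, c: False}
  {c: True, g: True, j: False}


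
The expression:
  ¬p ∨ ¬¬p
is always true.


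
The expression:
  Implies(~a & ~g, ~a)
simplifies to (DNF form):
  True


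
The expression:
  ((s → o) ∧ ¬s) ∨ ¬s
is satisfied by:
  {s: False}


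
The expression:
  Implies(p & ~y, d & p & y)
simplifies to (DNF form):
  y | ~p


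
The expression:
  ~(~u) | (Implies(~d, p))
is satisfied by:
  {d: True, u: True, p: True}
  {d: True, u: True, p: False}
  {d: True, p: True, u: False}
  {d: True, p: False, u: False}
  {u: True, p: True, d: False}
  {u: True, p: False, d: False}
  {p: True, u: False, d: False}


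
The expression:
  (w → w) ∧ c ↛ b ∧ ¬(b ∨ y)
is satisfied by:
  {c: True, y: False, b: False}


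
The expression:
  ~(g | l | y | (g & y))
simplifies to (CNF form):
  ~g & ~l & ~y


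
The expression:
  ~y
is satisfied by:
  {y: False}


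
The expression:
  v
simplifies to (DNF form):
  v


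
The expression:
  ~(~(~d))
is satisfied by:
  {d: False}


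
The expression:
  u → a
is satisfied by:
  {a: True, u: False}
  {u: False, a: False}
  {u: True, a: True}


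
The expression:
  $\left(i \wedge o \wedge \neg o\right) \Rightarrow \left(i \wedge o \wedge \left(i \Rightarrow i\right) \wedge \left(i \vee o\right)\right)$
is always true.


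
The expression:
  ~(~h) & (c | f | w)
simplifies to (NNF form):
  h & (c | f | w)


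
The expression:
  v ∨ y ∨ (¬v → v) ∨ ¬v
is always true.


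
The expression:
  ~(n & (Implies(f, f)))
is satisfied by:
  {n: False}


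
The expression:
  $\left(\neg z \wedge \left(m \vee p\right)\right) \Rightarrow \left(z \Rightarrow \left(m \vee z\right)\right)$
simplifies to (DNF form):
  $\text{True}$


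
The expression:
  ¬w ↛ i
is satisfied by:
  {i: True, w: False}
  {w: False, i: False}
  {w: True, i: True}


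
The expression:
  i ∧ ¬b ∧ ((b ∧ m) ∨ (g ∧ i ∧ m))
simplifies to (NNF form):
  g ∧ i ∧ m ∧ ¬b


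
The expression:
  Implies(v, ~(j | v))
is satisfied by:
  {v: False}


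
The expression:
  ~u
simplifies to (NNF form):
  ~u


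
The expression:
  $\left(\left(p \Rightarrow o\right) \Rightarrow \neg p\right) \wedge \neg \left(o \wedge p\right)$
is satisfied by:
  {p: False, o: False}
  {o: True, p: False}
  {p: True, o: False}


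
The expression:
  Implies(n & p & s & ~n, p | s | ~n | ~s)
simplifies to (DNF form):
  True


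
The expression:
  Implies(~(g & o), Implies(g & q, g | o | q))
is always true.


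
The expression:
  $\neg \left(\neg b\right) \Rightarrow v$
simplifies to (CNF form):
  $v \vee \neg b$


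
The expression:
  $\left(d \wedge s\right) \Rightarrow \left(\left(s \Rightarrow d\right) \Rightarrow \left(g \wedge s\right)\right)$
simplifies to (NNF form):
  $g \vee \neg d \vee \neg s$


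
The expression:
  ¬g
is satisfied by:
  {g: False}


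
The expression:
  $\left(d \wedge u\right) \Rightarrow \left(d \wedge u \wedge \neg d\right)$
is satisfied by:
  {u: False, d: False}
  {d: True, u: False}
  {u: True, d: False}


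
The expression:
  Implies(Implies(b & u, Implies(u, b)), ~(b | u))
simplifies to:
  ~b & ~u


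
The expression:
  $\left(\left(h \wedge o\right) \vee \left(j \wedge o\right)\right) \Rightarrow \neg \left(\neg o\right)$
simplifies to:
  $\text{True}$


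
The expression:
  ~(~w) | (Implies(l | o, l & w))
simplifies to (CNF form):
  (w | ~l) & (w | ~o)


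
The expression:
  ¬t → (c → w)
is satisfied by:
  {w: True, t: True, c: False}
  {w: True, c: False, t: False}
  {t: True, c: False, w: False}
  {t: False, c: False, w: False}
  {w: True, t: True, c: True}
  {w: True, c: True, t: False}
  {t: True, c: True, w: False}


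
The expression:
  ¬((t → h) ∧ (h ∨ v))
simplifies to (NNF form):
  ¬h ∧ (t ∨ ¬v)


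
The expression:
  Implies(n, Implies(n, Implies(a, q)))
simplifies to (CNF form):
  q | ~a | ~n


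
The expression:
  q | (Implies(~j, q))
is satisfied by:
  {q: True, j: True}
  {q: True, j: False}
  {j: True, q: False}


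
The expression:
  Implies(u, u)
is always true.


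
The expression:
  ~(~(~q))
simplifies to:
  ~q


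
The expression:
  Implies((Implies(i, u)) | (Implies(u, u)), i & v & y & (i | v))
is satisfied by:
  {i: True, y: True, v: True}


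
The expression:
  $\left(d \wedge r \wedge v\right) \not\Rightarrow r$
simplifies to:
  $\text{False}$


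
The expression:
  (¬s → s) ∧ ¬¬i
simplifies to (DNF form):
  i ∧ s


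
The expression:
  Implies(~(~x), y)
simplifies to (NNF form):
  y | ~x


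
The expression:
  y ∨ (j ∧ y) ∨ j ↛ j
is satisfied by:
  {y: True}


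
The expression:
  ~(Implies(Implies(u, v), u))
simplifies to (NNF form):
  ~u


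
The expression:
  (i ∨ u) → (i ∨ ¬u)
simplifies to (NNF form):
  i ∨ ¬u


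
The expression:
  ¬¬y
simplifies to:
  y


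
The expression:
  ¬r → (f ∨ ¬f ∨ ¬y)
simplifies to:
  True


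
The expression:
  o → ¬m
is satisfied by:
  {m: False, o: False}
  {o: True, m: False}
  {m: True, o: False}


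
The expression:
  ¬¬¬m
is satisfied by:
  {m: False}


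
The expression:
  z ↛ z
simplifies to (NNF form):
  False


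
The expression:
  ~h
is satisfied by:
  {h: False}


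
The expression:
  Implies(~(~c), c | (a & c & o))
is always true.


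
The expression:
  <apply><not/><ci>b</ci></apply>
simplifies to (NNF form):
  <apply><not/><ci>b</ci></apply>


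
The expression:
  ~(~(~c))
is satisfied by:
  {c: False}


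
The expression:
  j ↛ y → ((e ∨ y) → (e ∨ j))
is always true.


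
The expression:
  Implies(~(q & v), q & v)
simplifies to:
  q & v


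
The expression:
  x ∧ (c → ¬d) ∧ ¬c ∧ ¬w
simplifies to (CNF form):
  x ∧ ¬c ∧ ¬w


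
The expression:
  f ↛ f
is never true.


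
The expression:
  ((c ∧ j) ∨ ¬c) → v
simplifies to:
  v ∨ (c ∧ ¬j)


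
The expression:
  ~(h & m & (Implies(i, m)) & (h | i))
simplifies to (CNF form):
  ~h | ~m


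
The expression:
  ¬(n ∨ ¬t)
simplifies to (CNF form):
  t ∧ ¬n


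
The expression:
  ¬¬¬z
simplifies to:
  ¬z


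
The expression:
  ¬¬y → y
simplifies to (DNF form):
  True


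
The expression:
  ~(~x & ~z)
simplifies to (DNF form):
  x | z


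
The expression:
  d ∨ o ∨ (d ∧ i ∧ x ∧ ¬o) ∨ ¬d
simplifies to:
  True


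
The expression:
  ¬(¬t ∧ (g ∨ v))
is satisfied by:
  {t: True, g: False, v: False}
  {t: True, v: True, g: False}
  {t: True, g: True, v: False}
  {t: True, v: True, g: True}
  {v: False, g: False, t: False}


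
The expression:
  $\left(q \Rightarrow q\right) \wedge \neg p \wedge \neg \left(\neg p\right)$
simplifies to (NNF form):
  $\text{False}$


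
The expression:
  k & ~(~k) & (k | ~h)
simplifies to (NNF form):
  k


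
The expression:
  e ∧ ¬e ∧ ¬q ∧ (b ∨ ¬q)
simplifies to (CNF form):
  False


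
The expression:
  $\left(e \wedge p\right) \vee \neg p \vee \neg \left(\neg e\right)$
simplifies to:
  $e \vee \neg p$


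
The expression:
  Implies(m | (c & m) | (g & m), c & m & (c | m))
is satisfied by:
  {c: True, m: False}
  {m: False, c: False}
  {m: True, c: True}


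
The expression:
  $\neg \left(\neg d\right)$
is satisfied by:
  {d: True}


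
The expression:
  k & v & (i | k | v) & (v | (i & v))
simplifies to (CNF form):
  k & v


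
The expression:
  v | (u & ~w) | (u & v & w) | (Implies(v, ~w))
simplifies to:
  True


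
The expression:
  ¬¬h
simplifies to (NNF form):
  h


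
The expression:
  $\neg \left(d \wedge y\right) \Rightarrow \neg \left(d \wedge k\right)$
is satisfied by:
  {y: True, k: False, d: False}
  {k: False, d: False, y: False}
  {y: True, d: True, k: False}
  {d: True, k: False, y: False}
  {y: True, k: True, d: False}
  {k: True, y: False, d: False}
  {y: True, d: True, k: True}


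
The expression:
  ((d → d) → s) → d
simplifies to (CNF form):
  d ∨ ¬s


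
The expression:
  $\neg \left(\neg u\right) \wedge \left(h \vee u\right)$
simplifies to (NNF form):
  $u$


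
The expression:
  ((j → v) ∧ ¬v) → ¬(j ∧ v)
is always true.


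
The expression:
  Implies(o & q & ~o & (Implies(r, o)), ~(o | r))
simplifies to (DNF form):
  True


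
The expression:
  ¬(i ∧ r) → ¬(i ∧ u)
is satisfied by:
  {r: True, u: False, i: False}
  {u: False, i: False, r: False}
  {r: True, i: True, u: False}
  {i: True, u: False, r: False}
  {r: True, u: True, i: False}
  {u: True, r: False, i: False}
  {r: True, i: True, u: True}


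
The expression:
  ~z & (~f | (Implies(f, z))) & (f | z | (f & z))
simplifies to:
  False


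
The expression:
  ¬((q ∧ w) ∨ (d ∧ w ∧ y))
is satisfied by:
  {d: False, w: False, q: False, y: False}
  {y: True, d: False, w: False, q: False}
  {d: True, y: False, w: False, q: False}
  {y: True, d: True, w: False, q: False}
  {q: True, y: False, d: False, w: False}
  {y: True, q: True, d: False, w: False}
  {q: True, d: True, y: False, w: False}
  {y: True, q: True, d: True, w: False}
  {w: True, q: False, d: False, y: False}
  {w: True, y: True, q: False, d: False}
  {w: True, d: True, q: False, y: False}


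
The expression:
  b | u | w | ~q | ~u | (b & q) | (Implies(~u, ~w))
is always true.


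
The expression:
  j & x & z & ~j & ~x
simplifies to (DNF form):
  False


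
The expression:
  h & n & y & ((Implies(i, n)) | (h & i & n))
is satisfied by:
  {h: True, y: True, n: True}


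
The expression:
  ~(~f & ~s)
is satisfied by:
  {s: True, f: True}
  {s: True, f: False}
  {f: True, s: False}


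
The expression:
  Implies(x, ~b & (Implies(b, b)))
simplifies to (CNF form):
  ~b | ~x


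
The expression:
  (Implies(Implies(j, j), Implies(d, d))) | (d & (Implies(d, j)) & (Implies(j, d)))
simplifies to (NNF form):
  True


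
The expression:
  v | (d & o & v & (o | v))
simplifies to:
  v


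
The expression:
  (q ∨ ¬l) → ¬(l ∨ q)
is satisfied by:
  {q: False}


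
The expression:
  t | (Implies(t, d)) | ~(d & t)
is always true.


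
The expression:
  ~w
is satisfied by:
  {w: False}


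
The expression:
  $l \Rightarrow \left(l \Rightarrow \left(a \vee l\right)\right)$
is always true.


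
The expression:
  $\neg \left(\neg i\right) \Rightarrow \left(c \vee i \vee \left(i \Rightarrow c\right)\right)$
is always true.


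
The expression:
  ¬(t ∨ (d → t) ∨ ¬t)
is never true.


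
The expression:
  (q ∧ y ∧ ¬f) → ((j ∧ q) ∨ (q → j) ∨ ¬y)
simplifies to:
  f ∨ j ∨ ¬q ∨ ¬y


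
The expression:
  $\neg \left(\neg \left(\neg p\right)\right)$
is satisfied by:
  {p: False}


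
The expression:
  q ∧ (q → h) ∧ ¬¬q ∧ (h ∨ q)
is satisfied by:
  {h: True, q: True}


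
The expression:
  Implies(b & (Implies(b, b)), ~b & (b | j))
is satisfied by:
  {b: False}


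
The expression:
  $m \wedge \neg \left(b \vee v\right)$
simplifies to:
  $m \wedge \neg b \wedge \neg v$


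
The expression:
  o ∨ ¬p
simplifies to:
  o ∨ ¬p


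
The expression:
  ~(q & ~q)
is always true.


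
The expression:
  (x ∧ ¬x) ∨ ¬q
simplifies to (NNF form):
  ¬q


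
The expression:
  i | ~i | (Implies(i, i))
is always true.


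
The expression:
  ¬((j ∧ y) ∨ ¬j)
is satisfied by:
  {j: True, y: False}


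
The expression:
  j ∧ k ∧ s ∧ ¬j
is never true.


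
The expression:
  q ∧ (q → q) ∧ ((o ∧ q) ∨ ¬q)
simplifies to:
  o ∧ q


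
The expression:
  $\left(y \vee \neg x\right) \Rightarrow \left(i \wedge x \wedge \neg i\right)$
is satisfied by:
  {x: True, y: False}


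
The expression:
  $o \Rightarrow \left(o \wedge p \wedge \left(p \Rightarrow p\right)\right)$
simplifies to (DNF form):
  $p \vee \neg o$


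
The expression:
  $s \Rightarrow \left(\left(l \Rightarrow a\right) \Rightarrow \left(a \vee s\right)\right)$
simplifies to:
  $\text{True}$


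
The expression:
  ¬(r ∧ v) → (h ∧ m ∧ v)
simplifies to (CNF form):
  v ∧ (h ∨ r) ∧ (m ∨ r)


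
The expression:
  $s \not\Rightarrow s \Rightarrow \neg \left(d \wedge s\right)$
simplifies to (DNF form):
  $\text{True}$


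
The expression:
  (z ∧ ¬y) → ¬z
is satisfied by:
  {y: True, z: False}
  {z: False, y: False}
  {z: True, y: True}


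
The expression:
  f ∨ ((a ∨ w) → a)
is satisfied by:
  {a: True, f: True, w: False}
  {a: True, w: False, f: False}
  {f: True, w: False, a: False}
  {f: False, w: False, a: False}
  {a: True, f: True, w: True}
  {a: True, w: True, f: False}
  {f: True, w: True, a: False}


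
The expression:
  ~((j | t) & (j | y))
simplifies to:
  ~j & (~t | ~y)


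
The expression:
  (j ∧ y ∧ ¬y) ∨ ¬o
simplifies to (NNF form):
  ¬o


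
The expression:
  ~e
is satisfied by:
  {e: False}


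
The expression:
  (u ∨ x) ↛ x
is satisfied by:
  {u: True, x: False}


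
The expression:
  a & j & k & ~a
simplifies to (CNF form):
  False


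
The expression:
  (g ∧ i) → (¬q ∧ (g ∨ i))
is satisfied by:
  {g: False, q: False, i: False}
  {i: True, g: False, q: False}
  {q: True, g: False, i: False}
  {i: True, q: True, g: False}
  {g: True, i: False, q: False}
  {i: True, g: True, q: False}
  {q: True, g: True, i: False}


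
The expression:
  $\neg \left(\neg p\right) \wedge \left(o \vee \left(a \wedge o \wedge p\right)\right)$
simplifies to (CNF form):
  $o \wedge p$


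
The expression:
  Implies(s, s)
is always true.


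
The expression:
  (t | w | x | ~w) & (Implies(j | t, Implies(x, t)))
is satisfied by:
  {t: True, x: False, j: False}
  {t: False, x: False, j: False}
  {j: True, t: True, x: False}
  {j: True, t: False, x: False}
  {x: True, t: True, j: False}
  {x: True, t: False, j: False}
  {x: True, j: True, t: True}


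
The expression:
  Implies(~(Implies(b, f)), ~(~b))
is always true.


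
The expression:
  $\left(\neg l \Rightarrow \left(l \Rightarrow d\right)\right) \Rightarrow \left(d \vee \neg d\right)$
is always true.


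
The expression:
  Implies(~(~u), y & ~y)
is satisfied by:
  {u: False}


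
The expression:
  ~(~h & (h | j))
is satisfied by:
  {h: True, j: False}
  {j: False, h: False}
  {j: True, h: True}


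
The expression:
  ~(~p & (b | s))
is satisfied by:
  {p: True, b: False, s: False}
  {p: True, s: True, b: False}
  {p: True, b: True, s: False}
  {p: True, s: True, b: True}
  {s: False, b: False, p: False}


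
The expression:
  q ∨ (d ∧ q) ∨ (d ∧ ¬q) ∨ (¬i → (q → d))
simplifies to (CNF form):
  True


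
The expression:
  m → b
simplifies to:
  b ∨ ¬m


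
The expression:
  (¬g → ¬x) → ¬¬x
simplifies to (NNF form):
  x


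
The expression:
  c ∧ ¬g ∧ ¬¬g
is never true.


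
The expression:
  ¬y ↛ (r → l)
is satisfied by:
  {r: True, y: False, l: False}


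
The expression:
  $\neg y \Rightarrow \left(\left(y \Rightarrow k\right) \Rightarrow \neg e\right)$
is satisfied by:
  {y: True, e: False}
  {e: False, y: False}
  {e: True, y: True}


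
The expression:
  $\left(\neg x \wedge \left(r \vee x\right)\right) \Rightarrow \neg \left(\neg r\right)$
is always true.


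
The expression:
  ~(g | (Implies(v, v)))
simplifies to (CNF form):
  False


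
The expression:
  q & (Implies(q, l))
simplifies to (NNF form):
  l & q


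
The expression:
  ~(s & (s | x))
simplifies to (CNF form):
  ~s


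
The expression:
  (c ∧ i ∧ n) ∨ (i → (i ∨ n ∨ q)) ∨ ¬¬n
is always true.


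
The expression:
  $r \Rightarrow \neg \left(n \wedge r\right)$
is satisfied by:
  {n: False, r: False}
  {r: True, n: False}
  {n: True, r: False}


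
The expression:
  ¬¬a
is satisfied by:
  {a: True}


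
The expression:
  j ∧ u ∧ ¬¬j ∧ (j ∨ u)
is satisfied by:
  {j: True, u: True}


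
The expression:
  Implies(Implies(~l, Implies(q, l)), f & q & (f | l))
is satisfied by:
  {f: True, q: True, l: False}
  {q: True, l: False, f: False}
  {f: True, l: True, q: True}


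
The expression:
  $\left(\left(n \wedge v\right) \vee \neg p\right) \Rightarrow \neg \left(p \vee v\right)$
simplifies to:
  $\left(p \wedge \neg n\right) \vee \neg v$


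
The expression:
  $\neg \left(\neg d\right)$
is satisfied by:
  {d: True}


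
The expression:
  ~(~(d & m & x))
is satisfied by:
  {m: True, d: True, x: True}


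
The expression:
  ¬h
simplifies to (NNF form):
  ¬h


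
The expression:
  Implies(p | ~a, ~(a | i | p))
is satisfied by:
  {a: True, p: False, i: False}
  {p: False, i: False, a: False}
  {a: True, i: True, p: False}


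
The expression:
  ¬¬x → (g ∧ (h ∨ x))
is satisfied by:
  {g: True, x: False}
  {x: False, g: False}
  {x: True, g: True}


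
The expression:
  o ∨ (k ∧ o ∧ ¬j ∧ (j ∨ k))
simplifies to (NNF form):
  o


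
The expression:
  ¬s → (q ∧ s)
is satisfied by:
  {s: True}


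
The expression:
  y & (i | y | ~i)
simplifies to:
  y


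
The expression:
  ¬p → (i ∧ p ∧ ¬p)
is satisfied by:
  {p: True}


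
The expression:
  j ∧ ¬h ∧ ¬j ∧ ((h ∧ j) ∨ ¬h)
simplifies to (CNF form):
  False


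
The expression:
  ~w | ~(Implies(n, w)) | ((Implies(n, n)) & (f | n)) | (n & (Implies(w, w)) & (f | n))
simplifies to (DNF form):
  f | n | ~w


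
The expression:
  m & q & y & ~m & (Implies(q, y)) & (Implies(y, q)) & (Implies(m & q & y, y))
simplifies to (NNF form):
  False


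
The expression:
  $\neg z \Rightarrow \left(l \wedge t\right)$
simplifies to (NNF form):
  $z \vee \left(l \wedge t\right)$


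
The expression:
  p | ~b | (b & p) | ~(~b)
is always true.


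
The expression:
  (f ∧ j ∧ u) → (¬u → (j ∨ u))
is always true.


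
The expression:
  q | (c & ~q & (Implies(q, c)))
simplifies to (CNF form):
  c | q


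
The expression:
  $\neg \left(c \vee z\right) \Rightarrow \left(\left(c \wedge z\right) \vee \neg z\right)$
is always true.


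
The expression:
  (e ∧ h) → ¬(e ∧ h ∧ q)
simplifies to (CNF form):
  ¬e ∨ ¬h ∨ ¬q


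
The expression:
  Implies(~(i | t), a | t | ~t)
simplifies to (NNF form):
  True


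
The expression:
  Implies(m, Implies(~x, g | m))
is always true.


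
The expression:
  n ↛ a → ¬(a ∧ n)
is always true.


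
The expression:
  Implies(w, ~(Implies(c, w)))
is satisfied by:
  {w: False}


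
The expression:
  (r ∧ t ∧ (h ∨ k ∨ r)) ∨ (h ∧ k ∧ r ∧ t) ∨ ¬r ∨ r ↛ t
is always true.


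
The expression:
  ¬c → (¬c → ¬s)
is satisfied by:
  {c: True, s: False}
  {s: False, c: False}
  {s: True, c: True}


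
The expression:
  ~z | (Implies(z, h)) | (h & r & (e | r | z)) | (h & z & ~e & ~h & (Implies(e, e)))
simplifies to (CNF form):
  h | ~z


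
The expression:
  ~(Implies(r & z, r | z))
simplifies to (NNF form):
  False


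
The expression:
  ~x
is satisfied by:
  {x: False}


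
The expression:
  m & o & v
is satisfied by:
  {m: True, o: True, v: True}


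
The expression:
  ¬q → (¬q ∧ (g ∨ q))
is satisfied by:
  {q: True, g: True}
  {q: True, g: False}
  {g: True, q: False}


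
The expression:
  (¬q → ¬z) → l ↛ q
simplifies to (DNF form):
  (l ∧ ¬q) ∨ (z ∧ ¬q)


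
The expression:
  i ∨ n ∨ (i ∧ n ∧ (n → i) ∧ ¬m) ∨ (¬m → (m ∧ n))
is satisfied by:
  {i: True, n: True, m: True}
  {i: True, n: True, m: False}
  {i: True, m: True, n: False}
  {i: True, m: False, n: False}
  {n: True, m: True, i: False}
  {n: True, m: False, i: False}
  {m: True, n: False, i: False}


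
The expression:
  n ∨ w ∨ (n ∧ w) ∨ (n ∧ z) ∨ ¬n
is always true.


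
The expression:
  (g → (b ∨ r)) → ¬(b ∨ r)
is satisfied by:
  {r: False, b: False}


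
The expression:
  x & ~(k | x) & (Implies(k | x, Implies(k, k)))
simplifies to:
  False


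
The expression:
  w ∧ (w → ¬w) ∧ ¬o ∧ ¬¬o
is never true.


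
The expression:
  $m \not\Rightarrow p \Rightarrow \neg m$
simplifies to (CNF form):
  $p \vee \neg m$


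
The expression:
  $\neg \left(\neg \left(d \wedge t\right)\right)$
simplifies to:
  $d \wedge t$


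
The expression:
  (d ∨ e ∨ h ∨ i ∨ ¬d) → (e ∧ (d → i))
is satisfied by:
  {i: True, e: True, d: False}
  {e: True, d: False, i: False}
  {i: True, d: True, e: True}


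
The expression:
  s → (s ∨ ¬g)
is always true.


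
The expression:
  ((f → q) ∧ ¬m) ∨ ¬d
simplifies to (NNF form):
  (q ∧ ¬m) ∨ (¬f ∧ ¬m) ∨ ¬d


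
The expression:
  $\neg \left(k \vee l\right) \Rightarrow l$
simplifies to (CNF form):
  $k \vee l$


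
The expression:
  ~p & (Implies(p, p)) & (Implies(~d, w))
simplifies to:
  ~p & (d | w)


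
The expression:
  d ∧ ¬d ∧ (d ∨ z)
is never true.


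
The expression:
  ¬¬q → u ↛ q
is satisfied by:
  {q: False}


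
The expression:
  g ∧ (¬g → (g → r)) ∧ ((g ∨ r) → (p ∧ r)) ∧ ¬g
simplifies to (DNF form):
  False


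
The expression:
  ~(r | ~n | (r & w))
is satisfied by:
  {n: True, r: False}


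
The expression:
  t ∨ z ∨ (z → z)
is always true.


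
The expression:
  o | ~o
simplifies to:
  True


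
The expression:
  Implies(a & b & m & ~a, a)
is always true.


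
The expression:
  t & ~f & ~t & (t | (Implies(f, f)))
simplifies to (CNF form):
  False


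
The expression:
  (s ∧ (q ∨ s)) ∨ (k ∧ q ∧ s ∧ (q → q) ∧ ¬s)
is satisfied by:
  {s: True}


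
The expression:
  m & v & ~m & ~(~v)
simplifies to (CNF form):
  False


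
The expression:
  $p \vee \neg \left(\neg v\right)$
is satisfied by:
  {v: True, p: True}
  {v: True, p: False}
  {p: True, v: False}


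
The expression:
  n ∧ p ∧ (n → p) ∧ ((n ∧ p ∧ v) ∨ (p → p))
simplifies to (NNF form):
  n ∧ p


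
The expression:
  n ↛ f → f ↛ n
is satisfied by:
  {f: True, n: False}
  {n: False, f: False}
  {n: True, f: True}


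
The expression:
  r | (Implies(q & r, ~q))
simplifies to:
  True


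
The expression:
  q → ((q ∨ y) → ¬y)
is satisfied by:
  {q: False, y: False}
  {y: True, q: False}
  {q: True, y: False}


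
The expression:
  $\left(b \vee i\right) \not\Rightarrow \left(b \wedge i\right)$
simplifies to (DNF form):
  $\left(b \wedge \neg i\right) \vee \left(i \wedge \neg b\right)$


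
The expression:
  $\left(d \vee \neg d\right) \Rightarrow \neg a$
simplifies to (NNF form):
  $\neg a$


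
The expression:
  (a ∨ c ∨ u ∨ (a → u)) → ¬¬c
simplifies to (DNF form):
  c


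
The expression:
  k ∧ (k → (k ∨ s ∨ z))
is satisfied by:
  {k: True}


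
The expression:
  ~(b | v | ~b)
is never true.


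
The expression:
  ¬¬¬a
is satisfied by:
  {a: False}


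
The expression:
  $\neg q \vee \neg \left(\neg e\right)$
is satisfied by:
  {e: True, q: False}
  {q: False, e: False}
  {q: True, e: True}


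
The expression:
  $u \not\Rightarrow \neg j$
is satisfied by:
  {j: True, u: True}


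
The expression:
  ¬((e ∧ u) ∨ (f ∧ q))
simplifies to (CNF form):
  (¬e ∨ ¬u) ∧ (¬f ∨ ¬q) ∧ (¬e ∨ ¬f ∨ ¬q) ∧ (¬e ∨ ¬f ∨ ¬u) ∧ (¬e ∨ ¬q ∨ ¬u) ∧ (¬f ∨ ¬q ∨ ¬u) ∧ (¬e ∨ ¬f ∨ ¬q ∨ ¬u)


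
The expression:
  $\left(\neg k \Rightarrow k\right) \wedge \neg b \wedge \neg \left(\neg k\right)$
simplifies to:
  $k \wedge \neg b$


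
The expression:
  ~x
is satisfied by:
  {x: False}


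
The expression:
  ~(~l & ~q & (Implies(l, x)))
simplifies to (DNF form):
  l | q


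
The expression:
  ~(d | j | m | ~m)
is never true.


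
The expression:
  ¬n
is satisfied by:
  {n: False}


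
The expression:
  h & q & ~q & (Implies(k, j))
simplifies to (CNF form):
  False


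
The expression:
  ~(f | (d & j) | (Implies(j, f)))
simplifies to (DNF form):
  j & ~d & ~f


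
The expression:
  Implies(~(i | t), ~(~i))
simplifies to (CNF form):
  i | t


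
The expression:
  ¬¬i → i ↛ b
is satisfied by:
  {b: False, i: False}
  {i: True, b: False}
  {b: True, i: False}


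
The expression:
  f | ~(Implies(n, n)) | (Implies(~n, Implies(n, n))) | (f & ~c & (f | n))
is always true.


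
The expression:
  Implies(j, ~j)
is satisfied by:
  {j: False}


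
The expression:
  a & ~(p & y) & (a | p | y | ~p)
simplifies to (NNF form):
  a & (~p | ~y)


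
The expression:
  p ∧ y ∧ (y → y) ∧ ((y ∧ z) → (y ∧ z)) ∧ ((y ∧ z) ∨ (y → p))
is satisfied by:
  {p: True, y: True}


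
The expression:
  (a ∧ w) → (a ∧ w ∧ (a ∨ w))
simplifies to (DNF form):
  True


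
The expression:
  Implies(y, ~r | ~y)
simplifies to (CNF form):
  ~r | ~y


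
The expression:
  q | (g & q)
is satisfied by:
  {q: True}


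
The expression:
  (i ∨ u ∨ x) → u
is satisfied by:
  {u: True, i: False, x: False}
  {x: True, u: True, i: False}
  {u: True, i: True, x: False}
  {x: True, u: True, i: True}
  {x: False, i: False, u: False}


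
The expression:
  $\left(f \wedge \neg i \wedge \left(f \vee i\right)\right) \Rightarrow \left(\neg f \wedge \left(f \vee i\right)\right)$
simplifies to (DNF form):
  $i \vee \neg f$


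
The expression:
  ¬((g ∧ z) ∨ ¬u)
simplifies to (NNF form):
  u ∧ (¬g ∨ ¬z)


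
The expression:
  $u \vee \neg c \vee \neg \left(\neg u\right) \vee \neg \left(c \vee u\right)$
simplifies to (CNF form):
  $u \vee \neg c$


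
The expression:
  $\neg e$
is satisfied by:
  {e: False}


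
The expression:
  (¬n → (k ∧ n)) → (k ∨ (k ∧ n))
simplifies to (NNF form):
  k ∨ ¬n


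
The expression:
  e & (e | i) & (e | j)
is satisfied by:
  {e: True}


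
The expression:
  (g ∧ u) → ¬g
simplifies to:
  ¬g ∨ ¬u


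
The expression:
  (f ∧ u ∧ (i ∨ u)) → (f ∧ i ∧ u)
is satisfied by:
  {i: True, u: False, f: False}
  {u: False, f: False, i: False}
  {f: True, i: True, u: False}
  {f: True, u: False, i: False}
  {i: True, u: True, f: False}
  {u: True, i: False, f: False}
  {f: True, u: True, i: True}


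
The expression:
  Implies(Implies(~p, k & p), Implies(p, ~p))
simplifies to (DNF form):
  ~p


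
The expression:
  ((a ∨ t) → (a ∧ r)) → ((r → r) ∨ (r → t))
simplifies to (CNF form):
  True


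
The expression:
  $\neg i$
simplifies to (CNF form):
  $\neg i$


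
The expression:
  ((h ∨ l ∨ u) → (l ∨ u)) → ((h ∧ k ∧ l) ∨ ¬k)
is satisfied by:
  {h: True, l: True, u: False, k: False}
  {h: True, l: False, u: False, k: False}
  {h: True, u: True, l: True, k: False}
  {h: True, u: True, l: False, k: False}
  {l: True, h: False, u: False, k: False}
  {h: False, l: False, u: False, k: False}
  {u: True, l: True, h: False, k: False}
  {u: True, h: False, l: False, k: False}
  {h: True, k: True, l: True, u: False}
  {h: True, k: True, l: False, u: False}
  {h: True, k: True, u: True, l: True}


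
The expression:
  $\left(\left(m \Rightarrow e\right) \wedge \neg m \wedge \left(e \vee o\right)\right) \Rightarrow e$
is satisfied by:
  {m: True, e: True, o: False}
  {m: True, o: False, e: False}
  {e: True, o: False, m: False}
  {e: False, o: False, m: False}
  {m: True, e: True, o: True}
  {m: True, o: True, e: False}
  {e: True, o: True, m: False}


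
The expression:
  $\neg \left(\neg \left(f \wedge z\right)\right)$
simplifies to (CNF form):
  $f \wedge z$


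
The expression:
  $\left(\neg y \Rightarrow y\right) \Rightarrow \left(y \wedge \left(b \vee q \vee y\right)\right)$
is always true.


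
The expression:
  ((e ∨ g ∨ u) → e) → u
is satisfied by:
  {u: True, g: True, e: False}
  {u: True, g: False, e: False}
  {u: True, e: True, g: True}
  {u: True, e: True, g: False}
  {g: True, e: False, u: False}


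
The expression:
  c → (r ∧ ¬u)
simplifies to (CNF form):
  (r ∨ ¬c) ∧ (¬c ∨ ¬u)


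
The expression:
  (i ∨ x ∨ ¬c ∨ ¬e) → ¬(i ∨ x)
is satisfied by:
  {x: False, i: False}


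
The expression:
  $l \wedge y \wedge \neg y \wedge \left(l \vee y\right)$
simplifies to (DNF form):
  $\text{False}$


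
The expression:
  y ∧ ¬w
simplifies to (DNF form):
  y ∧ ¬w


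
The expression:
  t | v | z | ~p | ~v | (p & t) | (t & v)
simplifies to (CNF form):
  True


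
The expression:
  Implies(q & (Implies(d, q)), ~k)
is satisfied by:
  {k: False, q: False}
  {q: True, k: False}
  {k: True, q: False}


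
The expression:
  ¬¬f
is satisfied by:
  {f: True}


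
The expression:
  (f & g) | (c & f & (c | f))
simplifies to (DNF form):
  (c & f) | (f & g)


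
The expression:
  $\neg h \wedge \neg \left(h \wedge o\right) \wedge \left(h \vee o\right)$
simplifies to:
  $o \wedge \neg h$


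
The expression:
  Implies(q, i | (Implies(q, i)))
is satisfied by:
  {i: True, q: False}
  {q: False, i: False}
  {q: True, i: True}


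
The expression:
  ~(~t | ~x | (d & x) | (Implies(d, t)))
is never true.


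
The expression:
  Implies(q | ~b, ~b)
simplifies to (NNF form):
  ~b | ~q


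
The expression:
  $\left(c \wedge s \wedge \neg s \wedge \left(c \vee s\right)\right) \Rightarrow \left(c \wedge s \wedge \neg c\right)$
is always true.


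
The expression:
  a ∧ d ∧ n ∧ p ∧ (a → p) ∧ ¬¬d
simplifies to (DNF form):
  a ∧ d ∧ n ∧ p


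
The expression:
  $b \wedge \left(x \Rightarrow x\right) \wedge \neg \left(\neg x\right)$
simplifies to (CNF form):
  $b \wedge x$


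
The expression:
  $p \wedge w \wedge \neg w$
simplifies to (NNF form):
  $\text{False}$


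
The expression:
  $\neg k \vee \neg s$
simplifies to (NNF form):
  $\neg k \vee \neg s$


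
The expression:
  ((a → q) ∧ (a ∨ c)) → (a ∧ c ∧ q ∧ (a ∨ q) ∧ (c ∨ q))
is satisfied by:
  {q: False, c: False, a: False}
  {a: True, q: False, c: False}
  {q: True, a: False, c: False}
  {c: True, a: True, q: False}
  {c: True, a: True, q: True}


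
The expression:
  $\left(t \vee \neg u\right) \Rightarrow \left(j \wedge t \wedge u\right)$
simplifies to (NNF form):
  $u \wedge \left(j \vee \neg t\right)$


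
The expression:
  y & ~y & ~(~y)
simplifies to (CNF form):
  False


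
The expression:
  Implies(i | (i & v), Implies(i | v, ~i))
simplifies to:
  ~i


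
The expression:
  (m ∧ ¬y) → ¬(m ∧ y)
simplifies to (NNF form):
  True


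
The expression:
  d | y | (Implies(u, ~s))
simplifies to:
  d | y | ~s | ~u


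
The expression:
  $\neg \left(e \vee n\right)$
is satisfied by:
  {n: False, e: False}


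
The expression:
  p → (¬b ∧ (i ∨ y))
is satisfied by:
  {i: True, y: True, b: False, p: False}
  {i: True, b: False, p: False, y: False}
  {y: True, b: False, p: False, i: False}
  {y: False, b: False, p: False, i: False}
  {i: True, y: True, b: True, p: False}
  {i: True, b: True, y: False, p: False}
  {y: True, b: True, i: False, p: False}
  {b: True, i: False, p: False, y: False}
  {y: True, i: True, p: True, b: False}
  {i: True, p: True, y: False, b: False}
  {y: True, p: True, i: False, b: False}


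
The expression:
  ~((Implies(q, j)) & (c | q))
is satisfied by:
  {c: False, j: False, q: False}
  {q: True, c: False, j: False}
  {j: True, c: False, q: False}
  {q: True, c: True, j: False}


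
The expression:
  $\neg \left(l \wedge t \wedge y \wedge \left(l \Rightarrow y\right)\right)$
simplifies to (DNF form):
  $\neg l \vee \neg t \vee \neg y$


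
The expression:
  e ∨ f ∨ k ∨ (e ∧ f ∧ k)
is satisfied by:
  {k: True, e: True, f: True}
  {k: True, e: True, f: False}
  {k: True, f: True, e: False}
  {k: True, f: False, e: False}
  {e: True, f: True, k: False}
  {e: True, f: False, k: False}
  {f: True, e: False, k: False}


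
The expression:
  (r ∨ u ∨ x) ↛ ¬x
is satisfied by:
  {x: True}


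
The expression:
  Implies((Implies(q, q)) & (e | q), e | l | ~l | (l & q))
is always true.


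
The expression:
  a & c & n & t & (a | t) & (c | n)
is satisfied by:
  {t: True, c: True, a: True, n: True}


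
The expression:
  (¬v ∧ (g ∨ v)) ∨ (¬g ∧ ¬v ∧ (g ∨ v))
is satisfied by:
  {g: True, v: False}


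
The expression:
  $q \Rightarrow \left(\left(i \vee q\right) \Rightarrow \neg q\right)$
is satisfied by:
  {q: False}


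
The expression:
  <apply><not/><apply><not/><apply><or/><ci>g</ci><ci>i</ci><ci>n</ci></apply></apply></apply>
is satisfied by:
  {i: True, n: True, g: True}
  {i: True, n: True, g: False}
  {i: True, g: True, n: False}
  {i: True, g: False, n: False}
  {n: True, g: True, i: False}
  {n: True, g: False, i: False}
  {g: True, n: False, i: False}


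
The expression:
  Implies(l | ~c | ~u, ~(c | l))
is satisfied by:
  {u: True, l: False, c: False}
  {l: False, c: False, u: False}
  {u: True, c: True, l: False}


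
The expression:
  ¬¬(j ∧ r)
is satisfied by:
  {r: True, j: True}


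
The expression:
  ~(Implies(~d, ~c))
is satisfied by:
  {c: True, d: False}


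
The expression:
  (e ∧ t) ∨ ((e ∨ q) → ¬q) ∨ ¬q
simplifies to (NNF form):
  (e ∧ t) ∨ ¬q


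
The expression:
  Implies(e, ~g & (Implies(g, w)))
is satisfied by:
  {g: False, e: False}
  {e: True, g: False}
  {g: True, e: False}


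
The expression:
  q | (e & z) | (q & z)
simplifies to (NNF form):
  q | (e & z)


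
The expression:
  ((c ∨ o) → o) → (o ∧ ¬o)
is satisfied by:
  {c: True, o: False}


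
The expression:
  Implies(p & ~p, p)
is always true.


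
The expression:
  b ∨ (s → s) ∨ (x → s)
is always true.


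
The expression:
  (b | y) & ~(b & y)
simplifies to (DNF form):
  (b & ~y) | (y & ~b)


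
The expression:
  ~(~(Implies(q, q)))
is always true.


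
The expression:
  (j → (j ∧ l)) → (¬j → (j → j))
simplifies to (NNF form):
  True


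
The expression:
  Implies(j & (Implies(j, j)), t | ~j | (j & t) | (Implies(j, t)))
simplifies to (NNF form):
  t | ~j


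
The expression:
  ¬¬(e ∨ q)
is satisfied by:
  {q: True, e: True}
  {q: True, e: False}
  {e: True, q: False}


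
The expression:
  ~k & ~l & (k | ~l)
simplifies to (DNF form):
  ~k & ~l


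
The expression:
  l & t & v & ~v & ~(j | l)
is never true.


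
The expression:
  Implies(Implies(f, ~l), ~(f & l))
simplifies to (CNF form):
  True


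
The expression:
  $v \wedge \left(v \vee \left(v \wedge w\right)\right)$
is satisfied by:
  {v: True}


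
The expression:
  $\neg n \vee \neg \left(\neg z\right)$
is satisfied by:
  {z: True, n: False}
  {n: False, z: False}
  {n: True, z: True}


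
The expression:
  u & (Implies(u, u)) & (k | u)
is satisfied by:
  {u: True}


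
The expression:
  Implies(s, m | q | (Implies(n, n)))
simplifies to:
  True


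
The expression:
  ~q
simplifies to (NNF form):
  ~q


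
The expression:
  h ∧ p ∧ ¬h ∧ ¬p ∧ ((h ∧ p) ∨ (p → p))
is never true.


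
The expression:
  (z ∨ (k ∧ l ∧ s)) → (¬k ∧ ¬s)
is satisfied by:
  {l: False, k: False, z: False, s: False}
  {l: True, k: False, z: False, s: False}
  {s: True, l: False, k: False, z: False}
  {s: True, l: True, k: False, z: False}
  {k: True, s: False, l: False, z: False}
  {k: True, l: True, s: False, z: False}
  {s: True, k: True, l: False, z: False}
  {z: True, l: False, k: False, s: False}
  {z: True, l: True, k: False, s: False}


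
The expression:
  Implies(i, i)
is always true.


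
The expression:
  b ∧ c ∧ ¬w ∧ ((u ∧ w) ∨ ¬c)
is never true.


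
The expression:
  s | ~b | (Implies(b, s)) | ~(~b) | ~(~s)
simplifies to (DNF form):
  True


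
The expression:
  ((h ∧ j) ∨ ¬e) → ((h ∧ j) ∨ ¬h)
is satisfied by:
  {e: True, j: True, h: False}
  {e: True, j: False, h: False}
  {j: True, e: False, h: False}
  {e: False, j: False, h: False}
  {h: True, e: True, j: True}
  {h: True, e: True, j: False}
  {h: True, j: True, e: False}


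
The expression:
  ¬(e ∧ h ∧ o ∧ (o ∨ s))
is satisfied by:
  {h: False, e: False, o: False}
  {o: True, h: False, e: False}
  {e: True, h: False, o: False}
  {o: True, e: True, h: False}
  {h: True, o: False, e: False}
  {o: True, h: True, e: False}
  {e: True, h: True, o: False}


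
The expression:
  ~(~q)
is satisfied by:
  {q: True}


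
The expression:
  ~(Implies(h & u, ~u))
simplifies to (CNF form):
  h & u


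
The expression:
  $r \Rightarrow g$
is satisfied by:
  {g: True, r: False}
  {r: False, g: False}
  {r: True, g: True}


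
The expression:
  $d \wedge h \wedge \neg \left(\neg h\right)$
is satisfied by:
  {h: True, d: True}


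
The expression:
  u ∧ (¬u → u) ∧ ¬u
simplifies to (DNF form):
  False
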